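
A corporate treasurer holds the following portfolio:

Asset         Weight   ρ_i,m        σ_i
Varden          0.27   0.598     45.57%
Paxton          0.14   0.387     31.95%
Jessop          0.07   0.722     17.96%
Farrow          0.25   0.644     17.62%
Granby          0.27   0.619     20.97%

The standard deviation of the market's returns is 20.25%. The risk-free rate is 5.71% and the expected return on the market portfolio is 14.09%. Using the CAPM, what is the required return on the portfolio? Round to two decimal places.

β_Varden = 0.598 × 45.57% / 20.25% = 1.3457
β_Paxton = 0.387 × 31.95% / 20.25% = 0.6106
β_Jessop = 0.722 × 17.96% / 20.25% = 0.6404
β_Farrow = 0.644 × 17.62% / 20.25% = 0.5604
β_Granby = 0.619 × 20.97% / 20.25% = 0.6410
β_P = Σ w_i β_i = 0.27×1.3457 + 0.14×0.6106 + 0.07×0.6404 + 0.25×0.5604 + 0.27×0.6410 = 0.8068
MRP = 14.09% − 5.71% = 8.38%
E(R_P) = R_f + β_P × MRP = 5.71% + 0.8068 × 8.38% = 12.47%

12.47%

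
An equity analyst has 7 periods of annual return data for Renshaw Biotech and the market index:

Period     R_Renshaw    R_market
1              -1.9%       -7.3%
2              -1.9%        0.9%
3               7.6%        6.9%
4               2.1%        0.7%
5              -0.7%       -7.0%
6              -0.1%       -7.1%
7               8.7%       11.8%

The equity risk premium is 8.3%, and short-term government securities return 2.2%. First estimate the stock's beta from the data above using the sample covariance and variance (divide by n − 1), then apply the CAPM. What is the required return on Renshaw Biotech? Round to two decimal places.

Mean R_i = (-1.9 − 1.9 + 7.6 + 2.1 − 0.7 − 0.1 + 8.7) / 7 = 1.9714%
Mean R_m = (-7.3 + 0.9 + 6.9 + 0.7 − 7.0 − 7.1 + 11.8) / 7 = -0.1571%
Σ(R_i − R̄_i)(R_m − R̄_m) = 176.5086  ⇒  Cov = 176.5086 / 6 = 29.4181
Σ(R_m − R̄_m)² = 340.6771  ⇒  Var(R_m) = 340.6771 / 6 = 56.7795
β = Cov / Var(R_m) = 29.4181 / 56.7795 = 0.5181
E(R) = R_f + β × MRP = 2.2% + 0.5181 × 8.3% = 6.50%

6.50%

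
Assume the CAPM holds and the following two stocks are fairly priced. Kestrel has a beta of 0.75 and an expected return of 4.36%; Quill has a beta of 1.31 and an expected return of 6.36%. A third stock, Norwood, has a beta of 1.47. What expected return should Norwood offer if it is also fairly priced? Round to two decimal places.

MRP (SML slope) = (6.36% − 4.36%) / (1.31 − 0.75) = 2.00% / 0.56 = 3.5714%
R_f (intercept) = 4.36% − 0.75 × 3.5714% = 1.6815%
E(R_Norwood) = R_f + β × MRP = 1.6815% + 1.47 × 3.5714% = 6.93%

6.93%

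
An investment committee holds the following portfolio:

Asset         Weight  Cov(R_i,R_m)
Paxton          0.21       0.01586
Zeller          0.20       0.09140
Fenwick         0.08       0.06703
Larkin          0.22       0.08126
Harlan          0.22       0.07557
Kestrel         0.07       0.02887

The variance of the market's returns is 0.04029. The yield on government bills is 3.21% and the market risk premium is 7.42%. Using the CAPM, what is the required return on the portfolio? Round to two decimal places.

β_Paxton = 0.01586 / 0.04029 = 0.3936
β_Zeller = 0.09140 / 0.04029 = 2.2686
β_Fenwick = 0.06703 / 0.04029 = 1.6637
β_Larkin = 0.08126 / 0.04029 = 2.0169
β_Harlan = 0.07557 / 0.04029 = 1.8757
β_Kestrel = 0.02887 / 0.04029 = 0.7166
β_P = Σ w_i β_i = 0.21×0.3936 + 0.20×2.2686 + 0.08×1.6637 + 0.22×2.0169 + 0.22×1.8757 + 0.07×0.7166 = 1.5760
E(R_P) = R_f + β_P × MRP = 3.21% + 1.5760 × 7.42% = 14.90%

14.90%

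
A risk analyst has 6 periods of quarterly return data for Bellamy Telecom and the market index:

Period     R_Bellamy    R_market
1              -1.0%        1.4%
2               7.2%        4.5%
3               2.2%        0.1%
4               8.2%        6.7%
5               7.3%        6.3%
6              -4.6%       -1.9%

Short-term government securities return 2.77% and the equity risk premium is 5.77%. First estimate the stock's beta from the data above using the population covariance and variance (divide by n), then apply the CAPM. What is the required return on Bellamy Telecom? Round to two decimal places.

Mean R_i = (-1.0 + 7.2 + 2.2 + 8.2 + 7.3 − 4.6) / 6 = 3.2167%
Mean R_m = (1.4 + 4.5 + 0.1 + 6.7 + 6.3 − 1.9) / 6 = 2.8500%
Σ(R_i − R̄_i)(R_m − R̄_m) = 85.8850  ⇒  Cov = 85.8850 / 6 = 14.3142
Σ(R_m − R̄_m)² = 61.6750  ⇒  Var(R_m) = 61.6750 / 6 = 10.2792
β = Cov / Var(R_m) = 14.3142 / 10.2792 = 1.3925
E(R) = R_f + β × MRP = 2.77% + 1.3925 × 5.77% = 10.80%

10.80%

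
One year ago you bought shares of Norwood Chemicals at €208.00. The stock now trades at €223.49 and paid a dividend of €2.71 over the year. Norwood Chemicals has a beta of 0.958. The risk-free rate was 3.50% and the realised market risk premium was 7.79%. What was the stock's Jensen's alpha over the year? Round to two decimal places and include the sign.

Realised HPR = (P1 + D1 − P0) / P0 = (223.49 + 2.71 − 208.00) / 208.00 = 18.20 / 208.00 = 8.7500%
CAPM required = R_f + β·MRP = 3.50% + 0.958 × 7.79% = 10.96282%
α = realised − required = 8.7500% − 10.96282% = -2.21%

-2.21%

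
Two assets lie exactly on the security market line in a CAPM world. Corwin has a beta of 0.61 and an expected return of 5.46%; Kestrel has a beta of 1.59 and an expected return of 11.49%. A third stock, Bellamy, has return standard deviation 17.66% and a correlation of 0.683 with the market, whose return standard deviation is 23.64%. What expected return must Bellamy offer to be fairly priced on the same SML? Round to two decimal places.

MRP = (11.49% − 5.46%) / (1.59 − 0.61) = 6.1531%
R_f = 5.46% − 0.61 × 6.1531% = 1.7066%
β_Bellamy = ρ·σ_i/σ_m = 0.683 × 17.66 / 23.64 = 0.5102
E(R_Bellamy) = R_f + β × MRP = 1.7066% + 0.5102 × 6.1531% = 4.85%

4.85%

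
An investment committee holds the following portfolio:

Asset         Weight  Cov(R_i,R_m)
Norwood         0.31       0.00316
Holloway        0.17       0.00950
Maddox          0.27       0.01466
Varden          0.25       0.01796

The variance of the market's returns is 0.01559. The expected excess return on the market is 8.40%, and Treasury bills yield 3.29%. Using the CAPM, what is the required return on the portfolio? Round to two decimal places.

β_Norwood = 0.00316 / 0.01559 = 0.2027
β_Holloway = 0.00950 / 0.01559 = 0.6094
β_Maddox = 0.01466 / 0.01559 = 0.9403
β_Varden = 0.01796 / 0.01559 = 1.1520
β_P = Σ w_i β_i = 0.31×0.2027 + 0.17×0.6094 + 0.27×0.9403 + 0.25×1.1520 = 0.7083
E(R_P) = R_f + β_P × MRP = 3.29% + 0.7083 × 8.40% = 9.24%

9.24%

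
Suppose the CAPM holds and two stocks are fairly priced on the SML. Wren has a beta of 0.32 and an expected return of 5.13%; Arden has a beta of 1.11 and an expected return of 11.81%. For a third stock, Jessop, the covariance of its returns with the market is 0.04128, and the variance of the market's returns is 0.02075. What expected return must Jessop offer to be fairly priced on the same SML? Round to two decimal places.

MRP = (11.81% − 5.13%) / (1.11 − 0.32) = 8.4557%
R_f = 5.13% − 0.32 × 8.4557% = 2.4242%
β_Jessop = Cov / Var(R_m) = 0.04128 / 0.02075 = 1.9894
E(R_Jessop) = R_f + β × MRP = 2.4242% + 1.9894 × 8.4557% = 19.25%

19.25%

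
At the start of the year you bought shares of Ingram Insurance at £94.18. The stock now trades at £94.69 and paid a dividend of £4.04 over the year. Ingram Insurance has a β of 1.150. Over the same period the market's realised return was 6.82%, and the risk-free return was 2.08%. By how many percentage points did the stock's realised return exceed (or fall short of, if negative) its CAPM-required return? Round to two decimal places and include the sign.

-2.70%

Realised HPR = (P1 + D1 − P0) / P0 = (94.69 + 4.04 − 94.18) / 94.18 = 4.55 / 94.18 = 4.8312%
MRP = 6.82% − 2.08% = 4.74%
CAPM required = R_f + β·MRP = 2.08% + 1.150 × 4.74% = 7.53100%
α = realised − required = 4.8312% − 7.53100% = -2.70%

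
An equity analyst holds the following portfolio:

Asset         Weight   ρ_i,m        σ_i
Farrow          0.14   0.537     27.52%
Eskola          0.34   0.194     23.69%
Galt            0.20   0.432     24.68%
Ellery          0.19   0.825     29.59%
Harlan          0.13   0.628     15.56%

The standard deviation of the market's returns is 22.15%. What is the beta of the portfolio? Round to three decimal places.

0.527

β_Farrow = 0.537 × 27.52% / 22.15% = 0.6672
β_Eskola = 0.194 × 23.69% / 22.15% = 0.2075
β_Galt = 0.432 × 24.68% / 22.15% = 0.4813
β_Ellery = 0.825 × 29.59% / 22.15% = 1.1021
β_Harlan = 0.628 × 15.56% / 22.15% = 0.4412
β_P = Σ w_i β_i = 0.14×0.6672 + 0.34×0.2075 + 0.20×0.4813 + 0.19×1.1021 + 0.13×0.4412 = 0.5270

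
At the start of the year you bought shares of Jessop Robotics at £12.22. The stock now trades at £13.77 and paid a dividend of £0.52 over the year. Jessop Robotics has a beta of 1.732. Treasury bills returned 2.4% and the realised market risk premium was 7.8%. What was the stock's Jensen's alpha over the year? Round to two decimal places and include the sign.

+1.03%

Realised HPR = (P1 + D1 − P0) / P0 = (13.77 + 0.52 − 12.22) / 12.22 = 2.07 / 12.22 = 16.9394%
CAPM required = R_f + β·MRP = 2.4% + 1.732 × 7.8% = 15.9096%
α = realised − required = 16.9394% − 15.9096% = +1.03%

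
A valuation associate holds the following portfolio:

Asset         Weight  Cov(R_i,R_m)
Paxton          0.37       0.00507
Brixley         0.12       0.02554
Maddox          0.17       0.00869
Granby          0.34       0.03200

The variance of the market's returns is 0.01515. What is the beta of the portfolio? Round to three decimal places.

β_Paxton = 0.00507 / 0.01515 = 0.3347
β_Brixley = 0.02554 / 0.01515 = 1.6858
β_Maddox = 0.00869 / 0.01515 = 0.5736
β_Granby = 0.03200 / 0.01515 = 2.1122
β_P = Σ w_i β_i = 0.37×0.3347 + 0.12×1.6858 + 0.17×0.5736 + 0.34×2.1122 = 1.1418

1.142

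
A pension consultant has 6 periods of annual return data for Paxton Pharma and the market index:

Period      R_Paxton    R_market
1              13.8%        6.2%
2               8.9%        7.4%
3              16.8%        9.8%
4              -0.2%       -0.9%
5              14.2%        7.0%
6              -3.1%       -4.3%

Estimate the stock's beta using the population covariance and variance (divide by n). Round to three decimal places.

Mean R_i = (13.8 + 8.9 + 16.8 − 0.2 + 14.2 − 3.1) / 6 = 8.4000%
Mean R_m = (6.2 + 7.4 + 9.8 − 0.9 + 7.0 − 4.3) / 6 = 4.2000%
Σ(R_i − R̄_i)(R_m − R̄_m) = 217.2900  ⇒  Cov = 217.2900 / 6 = 36.2150
Σ(R_m − R̄_m)² = 151.7000  ⇒  Var(R_m) = 151.7000 / 6 = 25.2833
β = Cov / Var(R_m) = 36.2150 / 25.2833 = 1.4324

1.432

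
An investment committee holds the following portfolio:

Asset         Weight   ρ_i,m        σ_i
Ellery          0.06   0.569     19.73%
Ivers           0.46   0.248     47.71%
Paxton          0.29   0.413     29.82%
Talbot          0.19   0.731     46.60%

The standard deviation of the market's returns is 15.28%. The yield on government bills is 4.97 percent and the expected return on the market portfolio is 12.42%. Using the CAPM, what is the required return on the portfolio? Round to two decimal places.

12.85%

β_Ellery = 0.569 × 19.73% / 15.28% = 0.7347
β_Ivers = 0.248 × 47.71% / 15.28% = 0.7744
β_Paxton = 0.413 × 29.82% / 15.28% = 0.8060
β_Talbot = 0.731 × 46.60% / 15.28% = 2.2294
β_P = Σ w_i β_i = 0.06×0.7347 + 0.46×0.7744 + 0.29×0.8060 + 0.19×2.2294 = 1.0576
MRP = 12.42% − 4.97% = 7.45%
E(R_P) = R_f + β_P × MRP = 4.97% + 1.0576 × 7.45% = 12.85%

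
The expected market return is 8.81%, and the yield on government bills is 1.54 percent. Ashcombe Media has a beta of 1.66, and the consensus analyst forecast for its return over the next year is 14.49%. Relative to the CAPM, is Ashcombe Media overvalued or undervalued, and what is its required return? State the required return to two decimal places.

MRP = 8.81% − 1.54% = 7.27%
Required return = R_f + β·MRP = 1.54% + 1.66 × 7.27% = 13.61%
Forecast 14.49% > required 13.61% → the stock plots above the SML → undervalued.

Undervalued; required return 13.61%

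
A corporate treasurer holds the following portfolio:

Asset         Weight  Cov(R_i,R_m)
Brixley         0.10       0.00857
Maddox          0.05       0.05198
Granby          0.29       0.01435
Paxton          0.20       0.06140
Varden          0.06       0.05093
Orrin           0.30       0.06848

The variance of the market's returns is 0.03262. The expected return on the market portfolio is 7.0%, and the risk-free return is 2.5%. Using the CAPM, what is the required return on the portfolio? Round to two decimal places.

β_Brixley = 0.00857 / 0.03262 = 0.2627
β_Maddox = 0.05198 / 0.03262 = 1.5935
β_Granby = 0.01435 / 0.03262 = 0.4399
β_Paxton = 0.06140 / 0.03262 = 1.8823
β_Varden = 0.05093 / 0.03262 = 1.5613
β_Orrin = 0.06848 / 0.03262 = 2.0993
β_P = Σ w_i β_i = 0.10×0.2627 + 0.05×1.5935 + 0.29×0.4399 + 0.20×1.8823 + 0.06×1.5613 + 0.30×2.0993 = 1.3334
MRP = 7.0% − 2.5% = 4.50%
E(R_P) = R_f + β_P × MRP = 2.5% + 1.3334 × 4.5% = 8.50%

8.50%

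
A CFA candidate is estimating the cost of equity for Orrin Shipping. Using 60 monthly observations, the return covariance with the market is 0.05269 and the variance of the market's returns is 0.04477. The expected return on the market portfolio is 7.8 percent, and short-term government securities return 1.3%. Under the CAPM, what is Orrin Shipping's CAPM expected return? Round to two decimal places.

8.95%

β = Cov(R_i, R_m) / Var(R_m) = 0.05269 / 0.04477 = 1.1769
MRP = 7.8% − 1.3% = 6.50%
E(R) = R_f + β × MRP = 1.3% + 1.1769 × 6.5% = 8.95%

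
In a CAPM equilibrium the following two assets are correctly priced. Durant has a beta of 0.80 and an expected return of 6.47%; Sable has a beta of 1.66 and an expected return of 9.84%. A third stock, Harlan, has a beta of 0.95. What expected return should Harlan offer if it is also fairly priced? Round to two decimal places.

MRP (SML slope) = (9.84% − 6.47%) / (1.66 − 0.80) = 3.37% / 0.86 = 3.9186%
R_f (intercept) = 6.47% − 0.80 × 3.9186% = 3.3351%
E(R_Harlan) = R_f + β × MRP = 3.3351% + 0.95 × 3.9186% = 7.06%

7.06%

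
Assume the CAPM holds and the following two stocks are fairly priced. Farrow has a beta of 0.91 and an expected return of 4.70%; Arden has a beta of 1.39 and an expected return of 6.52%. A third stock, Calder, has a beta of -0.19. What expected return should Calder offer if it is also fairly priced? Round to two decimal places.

0.53%

MRP (SML slope) = (6.52% − 4.70%) / (1.39 − 0.91) = 1.82% / 0.48 = 3.7917%
R_f (intercept) = 4.70% − 0.91 × 3.7917% = 1.2496%
E(R_Calder) = R_f + β × MRP = 1.2496% + -0.19 × 3.7917% = 0.53%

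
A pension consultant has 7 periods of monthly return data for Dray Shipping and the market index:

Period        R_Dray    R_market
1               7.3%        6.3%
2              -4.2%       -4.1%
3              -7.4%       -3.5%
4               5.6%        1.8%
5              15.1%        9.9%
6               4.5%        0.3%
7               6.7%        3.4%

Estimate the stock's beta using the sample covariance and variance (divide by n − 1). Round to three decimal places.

1.417

Mean R_i = (7.3 − 4.2 − 7.4 + 5.6 + 15.1 + 4.5 + 6.7) / 7 = 3.9429%
Mean R_m = (6.3 − 4.1 − 3.5 + 1.8 + 9.9 + 0.3 + 3.4) / 7 = 2.0143%
Σ(R_i − R̄_i)(R_m − R̄_m) = 217.2157  ⇒  Cov = 217.2157 / 6 = 36.2026
Σ(R_m − R̄_m)² = 153.2486  ⇒  Var(R_m) = 153.2486 / 6 = 25.5414
β = Cov / Var(R_m) = 36.2026 / 25.5414 = 1.4174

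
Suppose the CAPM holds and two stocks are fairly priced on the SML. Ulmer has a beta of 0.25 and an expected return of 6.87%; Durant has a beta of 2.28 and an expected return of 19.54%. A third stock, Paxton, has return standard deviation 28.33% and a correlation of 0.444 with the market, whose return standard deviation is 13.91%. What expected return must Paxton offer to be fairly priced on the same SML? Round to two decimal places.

10.95%

MRP = (19.54% − 6.87%) / (2.28 − 0.25) = 6.2414%
R_f = 6.87% − 0.25 × 6.2414% = 5.3097%
β_Paxton = ρ·σ_i/σ_m = 0.444 × 28.33 / 13.91 = 0.9043
E(R_Paxton) = R_f + β × MRP = 5.3097% + 0.9043 × 6.2414% = 10.95%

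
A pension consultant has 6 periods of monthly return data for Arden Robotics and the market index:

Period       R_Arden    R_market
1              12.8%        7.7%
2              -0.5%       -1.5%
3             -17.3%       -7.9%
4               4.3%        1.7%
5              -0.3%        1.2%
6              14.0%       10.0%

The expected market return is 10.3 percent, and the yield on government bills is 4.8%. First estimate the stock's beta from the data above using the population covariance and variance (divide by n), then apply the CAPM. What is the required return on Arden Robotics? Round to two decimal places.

Mean R_i = (12.8 − 0.5 − 17.3 + 4.3 − 0.3 + 14.0) / 6 = 2.1667%
Mean R_m = (7.7 − 1.5 − 7.9 + 1.7 + 1.2 + 10.0) / 6 = 1.8667%
Σ(R_i − R̄_i)(R_m − R̄_m) = 358.6633  ⇒  Cov = 358.6633 / 6 = 59.7772
Σ(R_m − R̄_m)² = 207.3733  ⇒  Var(R_m) = 207.3733 / 6 = 34.5622
β = Cov / Var(R_m) = 59.7772 / 34.5622 = 1.7296
MRP = 10.3% − 4.8% = 5.50%
E(R) = R_f + β × MRP = 4.8% + 1.7296 × 5.5% = 14.31%

14.31%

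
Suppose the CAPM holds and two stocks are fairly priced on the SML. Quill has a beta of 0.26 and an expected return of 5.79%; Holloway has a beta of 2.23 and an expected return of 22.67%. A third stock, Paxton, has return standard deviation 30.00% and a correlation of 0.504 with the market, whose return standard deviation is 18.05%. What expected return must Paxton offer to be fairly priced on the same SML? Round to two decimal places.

10.74%

MRP = (22.67% − 5.79%) / (2.23 − 0.26) = 8.5685%
R_f = 5.79% − 0.26 × 8.5685% = 3.5622%
β_Paxton = ρ·σ_i/σ_m = 0.504 × 30.00 / 18.05 = 0.8377
E(R_Paxton) = R_f + β × MRP = 3.5622% + 0.8377 × 8.5685% = 10.74%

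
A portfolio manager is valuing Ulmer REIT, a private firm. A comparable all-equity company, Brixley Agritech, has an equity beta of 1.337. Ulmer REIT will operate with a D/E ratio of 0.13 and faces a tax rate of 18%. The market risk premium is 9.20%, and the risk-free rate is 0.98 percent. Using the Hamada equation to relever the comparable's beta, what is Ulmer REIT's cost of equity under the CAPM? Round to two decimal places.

14.59%

β_L = β_U × [1 + (1 − t)(D/E)] = 1.337 × [1 + (1 − 0.18) × 0.13]
    = 1.337 × [1 + 0.82 × 0.13] = 1.337 × 1.1066 = 1.4795
E(R) = R_f + β_L × MRP = 0.98% + 1.4795 × 9.20% = 14.59%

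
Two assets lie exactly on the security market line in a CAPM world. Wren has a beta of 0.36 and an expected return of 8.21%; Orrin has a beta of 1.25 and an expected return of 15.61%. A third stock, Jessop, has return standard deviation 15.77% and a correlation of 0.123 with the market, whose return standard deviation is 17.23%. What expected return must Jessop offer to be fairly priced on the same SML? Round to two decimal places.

6.15%

MRP = (15.61% − 8.21%) / (1.25 − 0.36) = 8.3146%
R_f = 8.21% − 0.36 × 8.3146% = 5.2167%
β_Jessop = ρ·σ_i/σ_m = 0.123 × 15.77 / 17.23 = 0.1126
E(R_Jessop) = R_f + β × MRP = 5.2167% + 0.1126 × 8.3146% = 6.15%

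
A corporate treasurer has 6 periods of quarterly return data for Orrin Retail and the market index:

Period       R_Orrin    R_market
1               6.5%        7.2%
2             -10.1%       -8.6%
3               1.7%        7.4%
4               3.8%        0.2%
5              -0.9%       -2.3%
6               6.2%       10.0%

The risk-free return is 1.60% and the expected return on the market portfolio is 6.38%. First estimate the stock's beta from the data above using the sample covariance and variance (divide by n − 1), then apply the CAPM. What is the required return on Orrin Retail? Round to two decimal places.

Mean R_i = (6.5 − 10.1 + 1.7 + 3.8 − 0.9 + 6.2) / 6 = 1.2000%
Mean R_m = (7.2 − 8.6 + 7.4 + 0.2 − 2.3 + 10.0) / 6 = 2.3167%
Σ(R_i − R̄_i)(R_m − R̄_m) = 194.3900  ⇒  Cov = 194.3900 / 5 = 38.8780
Σ(R_m − R̄_m)² = 253.6883  ⇒  Var(R_m) = 253.6883 / 5 = 50.7377
β = Cov / Var(R_m) = 38.8780 / 50.7377 = 0.7663
MRP = 6.38% − 1.60% = 4.78%
E(R) = R_f + β × MRP = 1.60% + 0.7663 × 4.78% = 5.26%

5.26%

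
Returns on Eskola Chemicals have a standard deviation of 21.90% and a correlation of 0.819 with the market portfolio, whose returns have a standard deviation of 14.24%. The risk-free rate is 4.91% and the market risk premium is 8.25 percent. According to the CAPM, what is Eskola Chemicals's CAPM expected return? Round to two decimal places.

15.30%

β = ρ × σ_i / σ_m = 0.819 × 21.90% / 14.24% = 1.2596
E(R) = 4.91% + 1.2596 × 8.25% = 15.30%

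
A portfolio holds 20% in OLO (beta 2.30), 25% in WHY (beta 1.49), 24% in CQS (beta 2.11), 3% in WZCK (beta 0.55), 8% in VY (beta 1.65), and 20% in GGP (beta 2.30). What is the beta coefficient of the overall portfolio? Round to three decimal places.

1.947

β_P = Σ w_i β_i = 0.20×2.30 + 0.25×1.49 + 0.24×2.11 + 0.03×0.55 + 0.08×1.65 + 0.20×2.30 = 1.9474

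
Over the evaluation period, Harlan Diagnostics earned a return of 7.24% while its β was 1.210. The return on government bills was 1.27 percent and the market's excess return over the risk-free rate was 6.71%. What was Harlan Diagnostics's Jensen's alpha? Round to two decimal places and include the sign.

-2.15%

CAPM benchmark = R_f + β(R_m − R_f) = 1.27% + 1.210 × 6.71% = 9.38910%
α = actual − benchmark = 7.24% − 9.38910% = -2.15%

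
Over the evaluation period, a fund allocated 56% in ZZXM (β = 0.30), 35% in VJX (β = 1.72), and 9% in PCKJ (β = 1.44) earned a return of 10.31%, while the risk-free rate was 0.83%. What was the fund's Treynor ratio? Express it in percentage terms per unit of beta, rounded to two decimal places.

10.54%

β_P = 0.56×0.30 + 0.35×1.72 + 0.09×1.44 = 0.8996
Treynor = (R_P − R_f) / β_P = (10.31% − 0.83%) / 0.8996 = 9.48% / 0.8996 = 10.54%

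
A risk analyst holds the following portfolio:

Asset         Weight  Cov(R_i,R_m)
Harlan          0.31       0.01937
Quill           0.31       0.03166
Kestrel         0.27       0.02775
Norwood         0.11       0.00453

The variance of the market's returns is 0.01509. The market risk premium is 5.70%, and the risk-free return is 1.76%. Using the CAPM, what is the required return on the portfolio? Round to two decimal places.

β_Harlan = 0.01937 / 0.01509 = 1.2836
β_Quill = 0.03166 / 0.01509 = 2.0981
β_Kestrel = 0.02775 / 0.01509 = 1.8390
β_Norwood = 0.00453 / 0.01509 = 0.3002
β_P = Σ w_i β_i = 0.31×1.2836 + 0.31×2.0981 + 0.27×1.8390 + 0.11×0.3002 = 1.5779
E(R_P) = R_f + β_P × MRP = 1.76% + 1.5779 × 5.70% = 10.75%

10.75%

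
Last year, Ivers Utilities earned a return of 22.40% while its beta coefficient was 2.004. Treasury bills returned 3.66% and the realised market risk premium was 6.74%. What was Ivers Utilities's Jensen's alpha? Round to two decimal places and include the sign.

+5.23%

CAPM benchmark = R_f + β(R_m − R_f) = 3.66% + 2.004 × 6.74% = 17.16696%
α = actual − benchmark = 22.40% − 17.16696% = +5.23%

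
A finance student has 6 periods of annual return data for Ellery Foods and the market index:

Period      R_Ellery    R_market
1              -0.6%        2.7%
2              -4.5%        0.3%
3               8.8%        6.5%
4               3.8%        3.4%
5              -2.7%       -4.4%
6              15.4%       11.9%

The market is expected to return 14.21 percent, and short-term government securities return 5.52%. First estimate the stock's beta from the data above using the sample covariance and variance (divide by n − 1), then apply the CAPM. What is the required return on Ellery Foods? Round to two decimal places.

16.53%

Mean R_i = (-0.6 − 4.5 + 8.8 + 3.8 − 2.7 + 15.4) / 6 = 3.3667%
Mean R_m = (2.7 + 0.3 + 6.5 + 3.4 − 4.4 + 11.9) / 6 = 3.4000%
Σ(R_i − R̄_i)(R_m − R̄_m) = 193.6100  ⇒  Cov = 193.6100 / 5 = 38.7220
Σ(R_m − R̄_m)² = 152.8000  ⇒  Var(R_m) = 152.8000 / 5 = 30.5600
β = Cov / Var(R_m) = 38.7220 / 30.5600 = 1.2671
MRP = 14.21% − 5.52% = 8.69%
E(R) = R_f + β × MRP = 5.52% + 1.2671 × 8.69% = 16.53%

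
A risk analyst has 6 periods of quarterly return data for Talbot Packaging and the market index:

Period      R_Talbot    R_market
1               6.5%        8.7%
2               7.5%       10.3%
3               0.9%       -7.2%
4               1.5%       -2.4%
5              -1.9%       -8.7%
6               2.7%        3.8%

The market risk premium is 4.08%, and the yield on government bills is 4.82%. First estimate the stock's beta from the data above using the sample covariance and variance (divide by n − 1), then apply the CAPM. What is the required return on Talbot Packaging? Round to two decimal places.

Mean R_i = (6.5 + 7.5 + 0.9 + 1.5 − 1.9 + 2.7) / 6 = 2.8667%
Mean R_m = (8.7 + 10.3 − 7.2 − 2.4 − 8.7 + 3.8) / 6 = 0.7500%
Σ(R_i − R̄_i)(R_m − R̄_m) = 137.6100  ⇒  Cov = 137.6100 / 5 = 27.5220
Σ(R_m − R̄_m)² = 326.1350  ⇒  Var(R_m) = 326.1350 / 5 = 65.2270
β = Cov / Var(R_m) = 27.5220 / 65.2270 = 0.4219
E(R) = R_f + β × MRP = 4.82% + 0.4219 × 4.08% = 6.54%

6.54%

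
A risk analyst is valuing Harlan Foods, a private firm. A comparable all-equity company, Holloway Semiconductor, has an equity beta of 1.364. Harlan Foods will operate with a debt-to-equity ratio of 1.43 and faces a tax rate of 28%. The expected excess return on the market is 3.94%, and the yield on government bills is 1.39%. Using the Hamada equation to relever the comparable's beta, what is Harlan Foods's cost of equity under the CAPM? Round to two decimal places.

12.30%

β_L = β_U × [1 + (1 − t)(D/E)] = 1.364 × [1 + (1 − 0.28) × 1.43]
    = 1.364 × [1 + 0.72 × 1.43] = 1.364 × 2.0296 = 2.7684
E(R) = R_f + β_L × MRP = 1.39% + 2.7684 × 3.94% = 12.30%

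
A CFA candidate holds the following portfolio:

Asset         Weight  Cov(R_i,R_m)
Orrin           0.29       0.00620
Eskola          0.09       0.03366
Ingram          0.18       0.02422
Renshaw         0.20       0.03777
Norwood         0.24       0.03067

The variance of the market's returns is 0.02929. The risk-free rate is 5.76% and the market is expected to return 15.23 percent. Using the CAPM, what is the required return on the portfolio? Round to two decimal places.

β_Orrin = 0.00620 / 0.02929 = 0.2117
β_Eskola = 0.03366 / 0.02929 = 1.1492
β_Ingram = 0.02422 / 0.02929 = 0.8269
β_Renshaw = 0.03777 / 0.02929 = 1.2895
β_Norwood = 0.03067 / 0.02929 = 1.0471
β_P = Σ w_i β_i = 0.29×0.2117 + 0.09×1.1492 + 0.18×0.8269 + 0.20×1.2895 + 0.24×1.0471 = 0.8229
MRP = 15.23% − 5.76% = 9.47%
E(R_P) = R_f + β_P × MRP = 5.76% + 0.8229 × 9.47% = 13.55%

13.55%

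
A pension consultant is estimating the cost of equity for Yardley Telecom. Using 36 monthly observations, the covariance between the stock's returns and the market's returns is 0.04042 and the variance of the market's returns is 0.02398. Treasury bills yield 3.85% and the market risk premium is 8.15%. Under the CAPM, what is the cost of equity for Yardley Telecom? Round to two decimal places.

β = Cov(R_i, R_m) / Var(R_m) = 0.04042 / 0.02398 = 1.6856
E(R) = R_f + β × MRP = 3.85% + 1.6856 × 8.15% = 17.59%

17.59%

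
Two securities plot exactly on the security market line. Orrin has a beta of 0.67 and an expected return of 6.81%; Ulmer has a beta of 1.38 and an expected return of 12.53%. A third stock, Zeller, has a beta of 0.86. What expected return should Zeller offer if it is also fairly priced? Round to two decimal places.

8.34%

MRP (SML slope) = (12.53% − 6.81%) / (1.38 − 0.67) = 5.72% / 0.71 = 8.0563%
R_f (intercept) = 6.81% − 0.67 × 8.0563% = 1.4123%
E(R_Zeller) = R_f + β × MRP = 1.4123% + 0.86 × 8.0563% = 8.34%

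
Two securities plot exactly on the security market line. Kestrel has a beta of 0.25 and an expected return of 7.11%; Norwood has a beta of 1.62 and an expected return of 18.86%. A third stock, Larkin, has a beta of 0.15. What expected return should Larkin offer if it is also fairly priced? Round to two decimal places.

MRP (SML slope) = (18.86% − 7.11%) / (1.62 − 0.25) = 11.75% / 1.37 = 8.5766%
R_f (intercept) = 7.11% − 0.25 × 8.5766% = 4.9659%
E(R_Larkin) = R_f + β × MRP = 4.9659% + 0.15 × 8.5766% = 6.25%

6.25%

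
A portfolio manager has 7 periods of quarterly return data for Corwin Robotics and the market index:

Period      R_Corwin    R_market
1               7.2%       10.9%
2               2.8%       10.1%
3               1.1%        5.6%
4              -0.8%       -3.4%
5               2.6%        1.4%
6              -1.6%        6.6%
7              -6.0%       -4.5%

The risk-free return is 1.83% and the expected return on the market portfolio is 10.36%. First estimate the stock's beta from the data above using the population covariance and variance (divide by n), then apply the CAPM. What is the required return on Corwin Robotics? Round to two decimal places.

6.16%

Mean R_i = (7.2 + 2.8 + 1.1 − 0.8 + 2.6 − 1.6 − 6.0) / 7 = 0.7571%
Mean R_m = (10.9 + 10.1 + 5.6 − 3.4 + 1.4 + 6.6 − 4.5) / 7 = 3.8143%
Σ(R_i − R̄_i)(R_m − R̄_m) = 115.5043  ⇒  Cov = 115.5043 / 7 = 16.5006
Σ(R_m − R̄_m)² = 227.6686  ⇒  Var(R_m) = 227.6686 / 7 = 32.5241
β = Cov / Var(R_m) = 16.5006 / 32.5241 = 0.5073
MRP = 10.36% − 1.83% = 8.53%
E(R) = R_f + β × MRP = 1.83% + 0.5073 × 8.53% = 6.16%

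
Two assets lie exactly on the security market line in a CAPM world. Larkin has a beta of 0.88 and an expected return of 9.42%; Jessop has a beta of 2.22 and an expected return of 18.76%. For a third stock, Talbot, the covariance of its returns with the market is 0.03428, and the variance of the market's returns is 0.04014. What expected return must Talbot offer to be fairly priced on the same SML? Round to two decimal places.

MRP = (18.76% − 9.42%) / (2.22 − 0.88) = 6.9701%
R_f = 9.42% − 0.88 × 6.9701% = 3.2863%
β_Talbot = Cov / Var(R_m) = 0.03428 / 0.04014 = 0.8540
E(R_Talbot) = R_f + β × MRP = 3.2863% + 0.8540 × 6.9701% = 9.24%

9.24%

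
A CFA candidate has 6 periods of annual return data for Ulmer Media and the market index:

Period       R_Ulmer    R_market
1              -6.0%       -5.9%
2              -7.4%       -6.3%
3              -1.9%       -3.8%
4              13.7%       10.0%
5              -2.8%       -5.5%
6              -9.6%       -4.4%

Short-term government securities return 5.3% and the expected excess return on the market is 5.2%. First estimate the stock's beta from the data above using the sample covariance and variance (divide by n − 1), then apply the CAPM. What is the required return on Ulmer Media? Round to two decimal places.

Mean R_i = (-6.0 − 7.4 − 1.9 + 13.7 − 2.8 − 9.6) / 6 = -2.3333%
Mean R_m = (-5.9 − 6.3 − 3.8 + 10.0 − 5.5 − 4.4) / 6 = -2.6500%
Σ(R_i − R̄_i)(R_m − R̄_m) = 246.7800  ⇒  Cov = 246.7800 / 5 = 49.3560
Σ(R_m − R̄_m)² = 196.4150  ⇒  Var(R_m) = 196.4150 / 5 = 39.2830
β = Cov / Var(R_m) = 49.3560 / 39.2830 = 1.2564
E(R) = R_f + β × MRP = 5.3% + 1.2564 × 5.2% = 11.83%

11.83%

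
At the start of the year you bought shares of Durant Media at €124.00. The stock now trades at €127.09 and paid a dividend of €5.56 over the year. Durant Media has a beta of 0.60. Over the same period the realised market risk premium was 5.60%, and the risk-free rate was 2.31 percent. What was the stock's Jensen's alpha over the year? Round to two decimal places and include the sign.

+1.31%

Realised HPR = (P1 + D1 − P0) / P0 = (127.09 + 5.56 − 124.00) / 124.00 = 8.65 / 124.00 = 6.9758%
CAPM required = R_f + β·MRP = 2.31% + 0.60 × 5.60% = 5.6700%
α = realised − required = 6.9758% − 5.6700% = +1.31%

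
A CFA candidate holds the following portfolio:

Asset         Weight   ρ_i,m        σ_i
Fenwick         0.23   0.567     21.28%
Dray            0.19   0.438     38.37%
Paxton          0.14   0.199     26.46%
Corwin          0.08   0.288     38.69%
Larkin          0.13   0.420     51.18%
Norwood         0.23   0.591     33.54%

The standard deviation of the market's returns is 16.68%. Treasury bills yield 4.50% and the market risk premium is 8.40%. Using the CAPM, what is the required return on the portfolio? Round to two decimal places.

12.03%

β_Fenwick = 0.567 × 21.28% / 16.68% = 0.7234
β_Dray = 0.438 × 38.37% / 16.68% = 1.0076
β_Paxton = 0.199 × 26.46% / 16.68% = 0.3157
β_Corwin = 0.288 × 38.69% / 16.68% = 0.6680
β_Larkin = 0.420 × 51.18% / 16.68% = 1.2887
β_Norwood = 0.591 × 33.54% / 16.68% = 1.1884
β_P = Σ w_i β_i = 0.23×0.7234 + 0.19×1.0076 + 0.14×0.3157 + 0.08×0.6680 + 0.13×1.2887 + 0.23×1.1884 = 0.8963
E(R_P) = R_f + β_P × MRP = 4.50% + 0.8963 × 8.40% = 12.03%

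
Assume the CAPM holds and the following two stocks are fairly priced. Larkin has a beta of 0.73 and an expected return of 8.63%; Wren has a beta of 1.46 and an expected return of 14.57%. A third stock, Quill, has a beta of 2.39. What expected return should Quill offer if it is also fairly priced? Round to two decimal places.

22.14%

MRP (SML slope) = (14.57% − 8.63%) / (1.46 − 0.73) = 5.94% / 0.73 = 8.1370%
R_f (intercept) = 8.63% − 0.73 × 8.1370% = 2.6900%
E(R_Quill) = R_f + β × MRP = 2.6900% + 2.39 × 8.1370% = 22.14%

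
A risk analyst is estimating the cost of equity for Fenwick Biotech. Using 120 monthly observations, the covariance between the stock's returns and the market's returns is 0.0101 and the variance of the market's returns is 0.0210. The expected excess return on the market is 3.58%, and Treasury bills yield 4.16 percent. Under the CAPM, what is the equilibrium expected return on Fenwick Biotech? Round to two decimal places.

5.88%

β = Cov(R_i, R_m) / Var(R_m) = 0.0101 / 0.0210 = 0.4810
E(R) = R_f + β × MRP = 4.16% + 0.4810 × 3.58% = 5.88%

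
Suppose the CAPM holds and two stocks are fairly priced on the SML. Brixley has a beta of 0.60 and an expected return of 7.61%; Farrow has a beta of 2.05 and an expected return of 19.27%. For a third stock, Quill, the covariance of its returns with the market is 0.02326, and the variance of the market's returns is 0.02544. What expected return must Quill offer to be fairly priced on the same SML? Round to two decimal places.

10.14%

MRP = (19.27% − 7.61%) / (2.05 − 0.60) = 8.0414%
R_f = 7.61% − 0.60 × 8.0414% = 2.7852%
β_Quill = Cov / Var(R_m) = 0.02326 / 0.02544 = 0.9143
E(R_Quill) = R_f + β × MRP = 2.7852% + 0.9143 × 8.0414% = 10.14%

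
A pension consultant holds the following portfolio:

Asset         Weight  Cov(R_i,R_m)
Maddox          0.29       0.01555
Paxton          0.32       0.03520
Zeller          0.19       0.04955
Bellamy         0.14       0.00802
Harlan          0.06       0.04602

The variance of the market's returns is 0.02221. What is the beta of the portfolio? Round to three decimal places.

1.309

β_Maddox = 0.01555 / 0.02221 = 0.7001
β_Paxton = 0.03520 / 0.02221 = 1.5849
β_Zeller = 0.04955 / 0.02221 = 2.2310
β_Bellamy = 0.00802 / 0.02221 = 0.3611
β_Harlan = 0.04602 / 0.02221 = 2.0720
β_P = Σ w_i β_i = 0.29×0.7001 + 0.32×1.5849 + 0.19×2.2310 + 0.14×0.3611 + 0.06×2.0720 = 1.3090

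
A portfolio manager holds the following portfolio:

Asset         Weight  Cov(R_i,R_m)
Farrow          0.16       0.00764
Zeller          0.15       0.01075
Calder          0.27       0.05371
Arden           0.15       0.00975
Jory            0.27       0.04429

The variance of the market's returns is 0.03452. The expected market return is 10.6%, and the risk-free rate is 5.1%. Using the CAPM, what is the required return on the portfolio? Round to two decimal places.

β_Farrow = 0.00764 / 0.03452 = 0.2213
β_Zeller = 0.01075 / 0.03452 = 0.3114
β_Calder = 0.05371 / 0.03452 = 1.5559
β_Arden = 0.00975 / 0.03452 = 0.2824
β_Jory = 0.04429 / 0.03452 = 1.2830
β_P = Σ w_i β_i = 0.16×0.2213 + 0.15×0.3114 + 0.27×1.5559 + 0.15×0.2824 + 0.27×1.2830 = 0.8910
MRP = 10.6% − 5.1% = 5.50%
E(R_P) = R_f + β_P × MRP = 5.1% + 0.8910 × 5.5% = 10.00%

10.00%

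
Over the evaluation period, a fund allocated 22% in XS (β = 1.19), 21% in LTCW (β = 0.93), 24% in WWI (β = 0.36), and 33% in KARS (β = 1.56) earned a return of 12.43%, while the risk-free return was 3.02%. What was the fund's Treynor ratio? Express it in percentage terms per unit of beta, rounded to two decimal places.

β_P = 0.22×1.19 + 0.21×0.93 + 0.24×0.36 + 0.33×1.56 = 1.0583
Treynor = (R_P − R_f) / β_P = (12.43% − 3.02%) / 1.0583 = 9.41% / 1.0583 = 8.89%

8.89%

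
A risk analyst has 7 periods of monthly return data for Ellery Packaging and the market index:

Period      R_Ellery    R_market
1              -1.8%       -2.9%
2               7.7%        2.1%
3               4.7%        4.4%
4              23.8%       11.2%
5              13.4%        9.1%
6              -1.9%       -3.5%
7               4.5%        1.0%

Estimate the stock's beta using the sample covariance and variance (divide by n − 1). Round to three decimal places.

1.528

Mean R_i = (-1.8 + 7.7 + 4.7 + 23.8 + 13.4 − 1.9 + 4.5) / 7 = 7.2000%
Mean R_m = (-2.9 + 2.1 + 4.4 + 11.2 + 9.1 − 3.5 + 1.0) / 7 = 3.0571%
Σ(R_i − R̄_i)(R_m − R̄_m) = 287.6400  ⇒  Cov = 287.6400 / 6 = 47.9400
Σ(R_m − R̄_m)² = 188.2571  ⇒  Var(R_m) = 188.2571 / 6 = 31.3762
β = Cov / Var(R_m) = 47.9400 / 31.3762 = 1.5279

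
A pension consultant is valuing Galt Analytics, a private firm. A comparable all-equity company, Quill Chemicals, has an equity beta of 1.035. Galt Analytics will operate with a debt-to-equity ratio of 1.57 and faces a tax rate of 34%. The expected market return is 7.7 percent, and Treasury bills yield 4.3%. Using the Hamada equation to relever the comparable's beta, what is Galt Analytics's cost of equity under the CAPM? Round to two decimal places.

11.47%

β_L = β_U × [1 + (1 − t)(D/E)] = 1.035 × [1 + (1 − 0.34) × 1.57]
    = 1.035 × [1 + 0.66 × 1.57] = 1.035 × 2.0362 = 2.1075
MRP = 7.7% − 4.3% = 3.40%
E(R) = R_f + β_L × MRP = 4.3% + 2.1075 × 3.4% = 11.47%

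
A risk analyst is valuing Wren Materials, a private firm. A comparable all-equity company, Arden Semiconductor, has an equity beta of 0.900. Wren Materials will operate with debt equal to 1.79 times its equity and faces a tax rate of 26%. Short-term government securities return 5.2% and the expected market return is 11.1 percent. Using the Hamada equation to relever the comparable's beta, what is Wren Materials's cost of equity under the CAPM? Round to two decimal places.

β_L = β_U × [1 + (1 − t)(D/E)] = 0.900 × [1 + (1 − 0.26) × 1.79]
    = 0.900 × [1 + 0.74 × 1.79] = 0.900 × 2.3246 = 2.0921
MRP = 11.1% − 5.2% = 5.90%
E(R) = R_f + β_L × MRP = 5.2% + 2.0921 × 5.9% = 17.54%

17.54%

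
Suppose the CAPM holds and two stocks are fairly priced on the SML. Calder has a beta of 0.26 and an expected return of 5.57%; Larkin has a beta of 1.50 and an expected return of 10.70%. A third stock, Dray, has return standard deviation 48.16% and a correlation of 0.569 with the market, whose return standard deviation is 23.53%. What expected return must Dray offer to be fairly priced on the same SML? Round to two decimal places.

9.31%

MRP = (10.70% − 5.57%) / (1.50 − 0.26) = 4.1371%
R_f = 5.57% − 0.26 × 4.1371% = 4.4944%
β_Dray = ρ·σ_i/σ_m = 0.569 × 48.16 / 23.53 = 1.1646
E(R_Dray) = R_f + β × MRP = 4.4944% + 1.1646 × 4.1371% = 9.31%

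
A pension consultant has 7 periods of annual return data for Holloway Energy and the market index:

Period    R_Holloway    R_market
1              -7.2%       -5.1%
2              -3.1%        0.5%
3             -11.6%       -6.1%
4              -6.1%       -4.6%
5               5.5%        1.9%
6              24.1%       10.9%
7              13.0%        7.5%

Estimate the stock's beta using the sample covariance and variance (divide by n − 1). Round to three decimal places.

1.903

Mean R_i = (-7.2 − 3.1 − 11.6 − 6.1 + 5.5 + 24.1 + 13.0) / 7 = 2.0857%
Mean R_m = (-5.1 + 0.5 − 6.1 − 4.6 + 1.9 + 10.9 + 7.5) / 7 = 0.7143%
Σ(R_i − R̄_i)(R_m − R̄_m) = 494.2014  ⇒  Cov = 494.2014 / 6 = 82.3669
Σ(R_m − R̄_m)² = 259.7286  ⇒  Var(R_m) = 259.7286 / 6 = 43.2881
β = Cov / Var(R_m) = 82.3669 / 43.2881 = 1.9028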